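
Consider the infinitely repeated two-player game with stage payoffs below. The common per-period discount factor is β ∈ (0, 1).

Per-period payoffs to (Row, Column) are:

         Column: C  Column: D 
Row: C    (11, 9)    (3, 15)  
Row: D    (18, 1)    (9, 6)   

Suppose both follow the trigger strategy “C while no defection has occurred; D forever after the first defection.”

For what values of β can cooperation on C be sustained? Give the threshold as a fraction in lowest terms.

7/9

Row: cooperation gives 11 each period; deviation gives 18 once then 9 forever.
  11/(1−β) ≥ 18 + 9β/(1−β) ⇒ β ≥ 7/9.
Column: cooperation gives 9 each period; deviation gives 15 once then 6 forever.
  β ≥ 6/9 = 2/3.
Both must hold, so the binding constraint is Row's: β ≥ 7/9.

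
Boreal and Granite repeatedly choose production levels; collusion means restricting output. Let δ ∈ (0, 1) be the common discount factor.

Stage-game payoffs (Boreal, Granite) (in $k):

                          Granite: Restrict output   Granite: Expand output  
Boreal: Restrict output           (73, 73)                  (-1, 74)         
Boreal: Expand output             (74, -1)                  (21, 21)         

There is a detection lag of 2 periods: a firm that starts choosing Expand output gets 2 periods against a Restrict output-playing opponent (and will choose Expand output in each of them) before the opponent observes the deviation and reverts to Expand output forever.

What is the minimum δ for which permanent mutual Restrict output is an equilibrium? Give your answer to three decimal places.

0.137

Deviating for the 2 undetected periods gains 74−73 = 1 per period over cooperation, then loses 73−21 = 52 per period forever once punishment starts.
Gain: 1(1 + δ + … + δ^1); loss: 52·δ^2/(1−δ).
No profitable deviation ⇔ 1(1−δ^2) ≤ 52·δ^2, i.e. δ^2 ≥ 1/(1+52) = 1/53.
Hence δ ≥ (1/53)^(1/2) ≈ 0.137.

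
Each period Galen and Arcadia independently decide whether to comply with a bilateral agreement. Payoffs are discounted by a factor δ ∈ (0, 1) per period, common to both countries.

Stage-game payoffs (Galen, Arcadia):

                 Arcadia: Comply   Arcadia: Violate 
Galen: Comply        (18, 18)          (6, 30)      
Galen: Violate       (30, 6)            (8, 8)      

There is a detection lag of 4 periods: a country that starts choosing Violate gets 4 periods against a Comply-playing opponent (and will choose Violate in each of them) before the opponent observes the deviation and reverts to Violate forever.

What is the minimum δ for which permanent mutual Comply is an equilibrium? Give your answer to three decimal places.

A deviator earns 30 for 4 periods, then 8 forever; cooperating earns 18 forever. Multiplying the IC by (1−δ):
18 ≥ 30(1−δ^4) + 8δ^4, so 22·δ^4 ≥ 12 and δ^4 ≥ 6/11.
δ ≥ (6/11)^(1/4) ≈ 0.859.

0.859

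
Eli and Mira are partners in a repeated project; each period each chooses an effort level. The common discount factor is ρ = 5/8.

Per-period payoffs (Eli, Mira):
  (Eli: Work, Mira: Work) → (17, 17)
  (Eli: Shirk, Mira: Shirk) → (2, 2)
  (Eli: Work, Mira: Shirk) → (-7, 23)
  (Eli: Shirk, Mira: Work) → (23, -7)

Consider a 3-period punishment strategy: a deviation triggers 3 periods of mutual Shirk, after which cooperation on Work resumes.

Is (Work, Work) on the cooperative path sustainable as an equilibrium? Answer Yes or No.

Yes

A one-shot deviation gives 23 now, then 2 for 3 periods, then back to 17.
Gain from deviating: (23−17) today; loss: (17−2) in each of the next 3 periods.
No-deviation condition: (17−2)(ρ+…+ρ^3) ≥ 23−17, i.e. ρ+…+ρ^3 ≥ 2/5.
At ρ = 5/8: ρ+…+ρ^3 = 1.2598 ≥ 0.4000.
So cooperation is sustainable.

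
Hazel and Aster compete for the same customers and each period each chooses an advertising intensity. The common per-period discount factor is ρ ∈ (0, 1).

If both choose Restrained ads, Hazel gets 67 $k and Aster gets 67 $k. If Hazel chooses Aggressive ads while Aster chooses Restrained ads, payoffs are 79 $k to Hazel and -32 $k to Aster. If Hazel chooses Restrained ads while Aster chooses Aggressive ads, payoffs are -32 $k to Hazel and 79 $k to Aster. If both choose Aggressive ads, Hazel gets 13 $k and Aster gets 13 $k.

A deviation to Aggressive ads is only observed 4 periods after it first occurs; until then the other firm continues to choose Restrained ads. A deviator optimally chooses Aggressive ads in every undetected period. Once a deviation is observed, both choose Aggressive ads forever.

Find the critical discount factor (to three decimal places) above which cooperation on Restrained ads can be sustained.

A deviator earns 79 for 4 periods, then 13 forever; cooperating earns 67 forever. Multiplying the IC by (1−ρ):
67 ≥ 79(1−ρ^4) + 13ρ^4, so 66·ρ^4 ≥ 12 and ρ^4 ≥ 2/11.
ρ ≥ (2/11)^(1/4) ≈ 0.653.

0.653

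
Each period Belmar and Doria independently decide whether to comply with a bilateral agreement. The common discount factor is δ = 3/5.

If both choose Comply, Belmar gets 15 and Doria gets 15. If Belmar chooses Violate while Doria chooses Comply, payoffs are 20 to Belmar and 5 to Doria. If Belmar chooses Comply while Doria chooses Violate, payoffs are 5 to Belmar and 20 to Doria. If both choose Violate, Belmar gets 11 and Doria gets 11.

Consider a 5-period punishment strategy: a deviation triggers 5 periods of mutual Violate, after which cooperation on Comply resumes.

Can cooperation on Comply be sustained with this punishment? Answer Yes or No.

Yes

IC: δ+…+δ^5 ≥ (20−15)/(15−11) = 5/4.
At δ = 3/5: partial sum = 1.3834 ≥ 1.2500. Cooperation sustainable.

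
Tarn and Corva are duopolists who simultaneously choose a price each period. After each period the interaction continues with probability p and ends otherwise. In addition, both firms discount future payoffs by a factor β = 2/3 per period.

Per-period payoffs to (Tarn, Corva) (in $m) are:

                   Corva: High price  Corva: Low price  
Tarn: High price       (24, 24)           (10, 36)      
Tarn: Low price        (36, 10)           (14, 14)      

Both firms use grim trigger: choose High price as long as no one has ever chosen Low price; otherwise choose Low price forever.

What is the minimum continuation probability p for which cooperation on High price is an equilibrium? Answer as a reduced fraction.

9/11

Expected continuation weight on next period's payoff is β·p = 2/3·p, which plays the role of the discount factor.
Cooperation requires 2/3·p ≥ (36−24)/(36−14) = 6/11, hence p ≥ 9/11.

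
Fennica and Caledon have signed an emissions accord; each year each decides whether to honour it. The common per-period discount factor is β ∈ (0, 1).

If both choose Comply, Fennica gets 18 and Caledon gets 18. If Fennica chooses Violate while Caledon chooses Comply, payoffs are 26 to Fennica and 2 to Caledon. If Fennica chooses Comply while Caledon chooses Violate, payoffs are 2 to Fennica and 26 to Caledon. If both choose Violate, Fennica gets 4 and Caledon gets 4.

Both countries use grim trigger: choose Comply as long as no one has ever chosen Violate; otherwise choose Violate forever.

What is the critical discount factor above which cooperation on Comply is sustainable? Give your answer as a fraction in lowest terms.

Cooperation forever yields 18 each period: 18/(1−β).
Deviating yields 26 once, then 4 forever: 26 + 4β/(1−β).
No profitable deviation requires 18/(1−β) ≥ 26 + 4β/(1−β).
Multiplying by (1−β): 18 ≥ 26(1−β) + 4β = 26 − 22β.
So 22β ≥ 8, i.e. β ≥ 8/22 = 4/11.

4/11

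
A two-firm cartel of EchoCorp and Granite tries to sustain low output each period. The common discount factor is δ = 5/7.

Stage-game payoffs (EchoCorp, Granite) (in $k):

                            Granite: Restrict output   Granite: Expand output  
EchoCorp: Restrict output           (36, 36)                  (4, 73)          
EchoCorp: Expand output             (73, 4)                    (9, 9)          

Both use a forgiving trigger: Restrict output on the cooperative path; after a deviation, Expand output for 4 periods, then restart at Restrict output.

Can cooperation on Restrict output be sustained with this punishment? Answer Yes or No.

Yes

A one-shot deviation gives 73 now, then 9 for 4 periods, then back to 36.
Gain from deviating: (73−36) today; loss: (36−9) in each of the next 4 periods.
No-deviation condition: (36−9)(δ+…+δ^4) ≥ 73−36, i.e. δ+…+δ^4 ≥ 37/27.
At δ = 5/7: δ+…+δ^4 = 1.8492 ≥ 1.3704.
So cooperation is sustainable.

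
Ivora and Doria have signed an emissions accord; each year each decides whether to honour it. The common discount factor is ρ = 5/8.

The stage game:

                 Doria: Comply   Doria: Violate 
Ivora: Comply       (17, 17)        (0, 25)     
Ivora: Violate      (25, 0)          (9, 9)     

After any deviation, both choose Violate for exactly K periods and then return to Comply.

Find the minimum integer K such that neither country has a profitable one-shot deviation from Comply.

Need Σ_{k=1}^{K} ρ^k ≥ (25−17)/(17−9) = 1.0000 at ρ = 5/8.
At K = 1 the sum is 0.6250 < 1.0000; at K = 2 it is 1.0156 ≥ 1.0000.
So the minimum punishment length is K = 2.

2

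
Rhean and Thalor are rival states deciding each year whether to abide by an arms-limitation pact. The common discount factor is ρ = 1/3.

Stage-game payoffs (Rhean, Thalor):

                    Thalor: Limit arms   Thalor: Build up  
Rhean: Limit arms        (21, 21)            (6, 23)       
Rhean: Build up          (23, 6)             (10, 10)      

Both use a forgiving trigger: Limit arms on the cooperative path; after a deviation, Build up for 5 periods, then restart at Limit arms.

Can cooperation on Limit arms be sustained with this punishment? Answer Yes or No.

A one-shot deviation gives 23 now, then 10 for 5 periods, then back to 21.
Gain from deviating: (23−21) today; loss: (21−10) in each of the next 5 periods.
No-deviation condition: (21−10)(ρ+…+ρ^5) ≥ 23−21, i.e. ρ+…+ρ^5 ≥ 2/11.
At ρ = 1/3: ρ+…+ρ^5 = 0.4979 ≥ 0.1818.
So cooperation is sustainable.

Yes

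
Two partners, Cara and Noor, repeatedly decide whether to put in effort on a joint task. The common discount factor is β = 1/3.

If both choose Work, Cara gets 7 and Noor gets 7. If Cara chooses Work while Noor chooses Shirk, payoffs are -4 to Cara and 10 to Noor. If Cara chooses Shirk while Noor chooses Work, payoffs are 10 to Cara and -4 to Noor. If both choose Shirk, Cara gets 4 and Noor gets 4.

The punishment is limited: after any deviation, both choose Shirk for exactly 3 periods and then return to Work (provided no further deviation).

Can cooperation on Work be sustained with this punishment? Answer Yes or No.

Comparing payoff streams over the 4 periods until play realigns: cooperate → 7(1+β+…+β^3); deviate → 10 + 4(β+…+β^3).
Cooperation is sustained iff (7−4)(β+…+β^3) ≥ 10−7.
β+…+β^3 = 1/3·(1−(1/3)^3)/(1−1/3) = 0.4815, and (10−7)/(7−4) = 1.0000.
0.4815 < 1.0000, so cooperation is not sustainable.

No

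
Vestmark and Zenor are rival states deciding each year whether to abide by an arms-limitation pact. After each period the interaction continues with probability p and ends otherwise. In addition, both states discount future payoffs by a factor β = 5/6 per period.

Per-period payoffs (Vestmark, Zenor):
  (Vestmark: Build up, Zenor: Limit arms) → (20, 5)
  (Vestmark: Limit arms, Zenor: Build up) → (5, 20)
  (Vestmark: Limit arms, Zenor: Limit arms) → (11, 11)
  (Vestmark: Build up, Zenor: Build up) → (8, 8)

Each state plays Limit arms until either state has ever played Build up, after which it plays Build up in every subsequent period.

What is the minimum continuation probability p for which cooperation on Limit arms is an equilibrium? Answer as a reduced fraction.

Expected continuation weight on next period's payoff is β·p = 5/6·p, which plays the role of the discount factor.
Cooperation requires 5/6·p ≥ (20−11)/(20−8) = 3/4, hence p ≥ 9/10.

9/10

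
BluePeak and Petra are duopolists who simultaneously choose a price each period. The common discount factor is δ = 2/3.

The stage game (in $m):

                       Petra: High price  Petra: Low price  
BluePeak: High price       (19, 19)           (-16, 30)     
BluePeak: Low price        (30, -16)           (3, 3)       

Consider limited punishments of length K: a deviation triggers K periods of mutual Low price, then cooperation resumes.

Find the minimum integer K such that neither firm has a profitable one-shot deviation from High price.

2

Need Σ_{k=1}^{K} δ^k ≥ (30−19)/(19−3) = 0.6875 at δ = 2/3.
At K = 1 the sum is 0.6667 < 0.6875; at K = 2 it is 1.1111 ≥ 0.6875.
So the minimum punishment length is K = 2.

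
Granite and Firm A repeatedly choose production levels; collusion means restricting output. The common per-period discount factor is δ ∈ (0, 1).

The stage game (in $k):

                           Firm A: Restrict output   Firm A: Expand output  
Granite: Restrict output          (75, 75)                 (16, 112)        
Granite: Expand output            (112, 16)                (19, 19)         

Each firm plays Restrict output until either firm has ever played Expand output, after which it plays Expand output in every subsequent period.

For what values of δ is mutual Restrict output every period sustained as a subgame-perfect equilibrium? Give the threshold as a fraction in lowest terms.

75/(1−δ) ≥ 112 + 19δ/(1−δ)
75 ≥ 112 − 93δ
δ ≥ 37/93.

37/93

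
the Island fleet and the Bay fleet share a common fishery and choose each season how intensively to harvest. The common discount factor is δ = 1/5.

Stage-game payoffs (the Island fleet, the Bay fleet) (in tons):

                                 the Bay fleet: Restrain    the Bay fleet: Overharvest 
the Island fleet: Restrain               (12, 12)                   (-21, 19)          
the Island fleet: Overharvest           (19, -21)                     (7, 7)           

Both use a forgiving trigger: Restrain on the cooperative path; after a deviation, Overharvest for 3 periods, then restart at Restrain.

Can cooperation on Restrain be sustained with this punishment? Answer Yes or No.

No

Comparing payoff streams over the 4 periods until play realigns: cooperate → 12(1+δ+…+δ^3); deviate → 19 + 7(δ+…+δ^3).
Cooperation is sustained iff (12−7)(δ+…+δ^3) ≥ 19−12.
δ+…+δ^3 = 1/5·(1−(1/5)^3)/(1−1/5) = 0.2480, and (19−12)/(12−7) = 1.4000.
0.2480 < 1.4000, so cooperation is not sustainable.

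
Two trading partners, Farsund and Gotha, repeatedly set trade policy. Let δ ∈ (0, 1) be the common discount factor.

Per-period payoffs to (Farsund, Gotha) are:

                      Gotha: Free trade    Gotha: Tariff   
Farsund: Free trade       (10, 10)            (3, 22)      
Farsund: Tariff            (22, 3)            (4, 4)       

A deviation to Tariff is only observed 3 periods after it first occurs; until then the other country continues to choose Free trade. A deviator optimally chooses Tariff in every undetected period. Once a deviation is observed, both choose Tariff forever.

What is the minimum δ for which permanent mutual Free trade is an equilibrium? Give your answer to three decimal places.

0.874

The best deviation is to choose Tariff for all 3 undetected periods, earning 22 each, then 4 forever once detected.
Deviation value: 22(1−δ^3)/(1−δ) + 4δ^3/(1−δ); cooperation value: 10/(1−δ).
IC: 10 ≥ 22(1−δ^3) + 4δ^3 = 22 − 18δ^3.
So δ^3 ≥ 12/18 = 2/3, giving δ ≥ (2/3)^(1/3) ≈ 0.874.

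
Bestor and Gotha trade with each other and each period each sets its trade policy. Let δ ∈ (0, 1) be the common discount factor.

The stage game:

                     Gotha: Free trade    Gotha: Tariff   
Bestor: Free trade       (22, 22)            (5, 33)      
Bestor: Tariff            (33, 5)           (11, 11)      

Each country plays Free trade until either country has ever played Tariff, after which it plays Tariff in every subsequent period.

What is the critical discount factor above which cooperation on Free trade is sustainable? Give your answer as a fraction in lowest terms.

1/2

Cooperation forever yields 22 each period: 22/(1−δ).
Deviating yields 33 once, then 11 forever: 33 + 11δ/(1−δ).
No profitable deviation requires 22/(1−δ) ≥ 33 + 11δ/(1−δ).
Multiplying by (1−δ): 22 ≥ 33(1−δ) + 11δ = 33 − 22δ.
So 22δ ≥ 11, i.e. δ ≥ 11/22 = 1/2.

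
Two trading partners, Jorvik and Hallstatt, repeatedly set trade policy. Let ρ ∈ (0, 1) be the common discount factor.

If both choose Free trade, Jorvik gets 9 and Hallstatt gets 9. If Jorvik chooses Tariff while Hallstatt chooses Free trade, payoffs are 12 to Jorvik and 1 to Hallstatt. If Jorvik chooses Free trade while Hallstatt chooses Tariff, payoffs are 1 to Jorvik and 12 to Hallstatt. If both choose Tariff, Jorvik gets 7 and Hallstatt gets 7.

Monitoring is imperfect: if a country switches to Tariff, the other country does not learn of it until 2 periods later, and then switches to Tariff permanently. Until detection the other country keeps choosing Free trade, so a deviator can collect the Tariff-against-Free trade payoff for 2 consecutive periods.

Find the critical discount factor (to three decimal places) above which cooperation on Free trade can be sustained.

A deviator earns 12 for 2 periods, then 7 forever; cooperating earns 9 forever. Multiplying the IC by (1−ρ):
9 ≥ 12(1−ρ^2) + 7ρ^2, so 5·ρ^2 ≥ 3 and ρ^2 ≥ 3/5.
ρ ≥ (3/5)^(1/2) ≈ 0.775.

0.775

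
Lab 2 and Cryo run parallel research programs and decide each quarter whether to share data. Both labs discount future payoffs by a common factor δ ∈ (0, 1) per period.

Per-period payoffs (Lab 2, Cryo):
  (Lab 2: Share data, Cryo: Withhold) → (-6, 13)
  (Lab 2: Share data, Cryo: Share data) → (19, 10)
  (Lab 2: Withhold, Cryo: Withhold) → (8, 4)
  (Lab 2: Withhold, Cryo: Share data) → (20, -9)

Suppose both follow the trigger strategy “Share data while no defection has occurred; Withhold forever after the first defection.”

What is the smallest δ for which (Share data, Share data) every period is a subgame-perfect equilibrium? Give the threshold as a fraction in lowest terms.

1/3

For Lab 2: deviation gain 20−19 = 1, per-period punishment loss 19−8 = 11. IC gives δ ≥ 1/12.
For Cryo: gain 3, loss 6 per period, so δ ≥ 3/9 = 1/3.
The tighter constraint is Cryo's, so cooperation needs δ ≥ 1/3.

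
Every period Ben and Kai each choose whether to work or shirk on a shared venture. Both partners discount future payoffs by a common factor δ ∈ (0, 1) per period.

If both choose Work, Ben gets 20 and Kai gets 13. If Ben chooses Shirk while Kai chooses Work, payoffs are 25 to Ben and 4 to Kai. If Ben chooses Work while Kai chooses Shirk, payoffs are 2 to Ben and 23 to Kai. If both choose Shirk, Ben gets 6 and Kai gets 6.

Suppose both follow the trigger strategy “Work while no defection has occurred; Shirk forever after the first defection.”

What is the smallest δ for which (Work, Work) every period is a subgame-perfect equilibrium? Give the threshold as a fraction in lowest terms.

10/17

Ben's threshold: (25−20)/(25−6) = 5/19.
Kai's threshold: (23−13)/(23−6) = 10/17.
5/19 < 10/17, so Kai binds and δ* = 10/17.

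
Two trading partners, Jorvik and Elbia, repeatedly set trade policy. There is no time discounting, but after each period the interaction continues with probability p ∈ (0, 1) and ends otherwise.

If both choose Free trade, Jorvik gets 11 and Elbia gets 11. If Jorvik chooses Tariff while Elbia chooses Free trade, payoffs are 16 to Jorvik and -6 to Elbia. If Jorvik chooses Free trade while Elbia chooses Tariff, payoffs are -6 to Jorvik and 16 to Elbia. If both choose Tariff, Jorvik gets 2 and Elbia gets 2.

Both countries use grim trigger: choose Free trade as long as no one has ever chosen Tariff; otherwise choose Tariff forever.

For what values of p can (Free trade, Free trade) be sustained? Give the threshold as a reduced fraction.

Expected cooperation value is 11 + p·11 + p²·11 + … = 11/(1−p); deviation gives 16 + p·2/(1−p).
11 ≥ 16(1−p) + 2p ⇒ 14p ≥ 5 ⇒ p ≥ 5/14.

5/14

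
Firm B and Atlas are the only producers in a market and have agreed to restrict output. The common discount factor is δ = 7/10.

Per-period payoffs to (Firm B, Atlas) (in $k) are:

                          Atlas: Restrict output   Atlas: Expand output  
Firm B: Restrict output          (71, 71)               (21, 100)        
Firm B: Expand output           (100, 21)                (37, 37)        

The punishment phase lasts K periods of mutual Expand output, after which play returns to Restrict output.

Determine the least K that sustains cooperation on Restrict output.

2

Need Σ_{k=1}^{K} δ^k ≥ (100−71)/(71−37) = 0.8529 at δ = 7/10.
At K = 1 the sum is 0.7000 < 0.8529; at K = 2 it is 1.1900 ≥ 0.8529.
So the minimum punishment length is K = 2.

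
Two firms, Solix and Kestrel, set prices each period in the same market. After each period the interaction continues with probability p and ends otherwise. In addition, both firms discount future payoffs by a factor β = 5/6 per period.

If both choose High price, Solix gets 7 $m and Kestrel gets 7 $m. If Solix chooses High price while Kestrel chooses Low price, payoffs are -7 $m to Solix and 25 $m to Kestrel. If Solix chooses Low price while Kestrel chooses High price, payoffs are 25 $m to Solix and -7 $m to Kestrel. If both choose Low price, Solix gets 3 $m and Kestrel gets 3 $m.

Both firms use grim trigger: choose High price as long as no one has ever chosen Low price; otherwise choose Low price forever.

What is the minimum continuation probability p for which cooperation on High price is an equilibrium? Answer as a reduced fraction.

54/55

Expected continuation weight on next period's payoff is β·p = 5/6·p, which plays the role of the discount factor.
Cooperation requires 5/6·p ≥ (25−7)/(25−3) = 9/11, hence p ≥ 54/55.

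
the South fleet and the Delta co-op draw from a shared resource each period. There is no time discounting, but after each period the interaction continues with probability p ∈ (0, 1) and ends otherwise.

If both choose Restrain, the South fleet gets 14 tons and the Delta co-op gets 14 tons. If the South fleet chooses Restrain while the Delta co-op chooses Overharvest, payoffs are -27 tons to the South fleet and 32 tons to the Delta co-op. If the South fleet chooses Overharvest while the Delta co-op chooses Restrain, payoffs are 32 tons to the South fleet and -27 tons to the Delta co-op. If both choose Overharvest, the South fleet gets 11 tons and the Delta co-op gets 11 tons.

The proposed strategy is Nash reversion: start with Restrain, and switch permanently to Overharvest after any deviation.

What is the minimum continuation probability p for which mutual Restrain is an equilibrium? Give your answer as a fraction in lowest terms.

With no time discounting, the continuation probability p plays the role of the discount factor.
Grim-trigger IC: 14/(1−p) ≥ 32 + 11p/(1−p) ⇒ p ≥ (32−14)/(32−11) = 6/7.

6/7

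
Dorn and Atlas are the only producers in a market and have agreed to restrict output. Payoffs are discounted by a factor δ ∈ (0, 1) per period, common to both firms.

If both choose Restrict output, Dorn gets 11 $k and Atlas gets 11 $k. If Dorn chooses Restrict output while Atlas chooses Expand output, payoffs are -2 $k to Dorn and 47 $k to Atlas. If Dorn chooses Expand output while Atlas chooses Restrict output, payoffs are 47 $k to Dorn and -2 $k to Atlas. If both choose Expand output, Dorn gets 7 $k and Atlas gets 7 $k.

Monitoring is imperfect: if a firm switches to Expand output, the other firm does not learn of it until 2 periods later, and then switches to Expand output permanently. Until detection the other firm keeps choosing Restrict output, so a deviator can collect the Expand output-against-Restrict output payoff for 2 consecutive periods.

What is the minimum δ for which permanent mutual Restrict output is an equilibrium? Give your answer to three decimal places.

The best deviation is to choose Expand output for all 2 undetected periods, earning 47 each, then 7 forever once detected.
Deviation value: 47(1−δ^2)/(1−δ) + 7δ^2/(1−δ); cooperation value: 11/(1−δ).
IC: 11 ≥ 47(1−δ^2) + 7δ^2 = 47 − 40δ^2.
So δ^2 ≥ 36/40 = 9/10, giving δ ≥ (9/10)^(1/2) ≈ 0.949.

0.949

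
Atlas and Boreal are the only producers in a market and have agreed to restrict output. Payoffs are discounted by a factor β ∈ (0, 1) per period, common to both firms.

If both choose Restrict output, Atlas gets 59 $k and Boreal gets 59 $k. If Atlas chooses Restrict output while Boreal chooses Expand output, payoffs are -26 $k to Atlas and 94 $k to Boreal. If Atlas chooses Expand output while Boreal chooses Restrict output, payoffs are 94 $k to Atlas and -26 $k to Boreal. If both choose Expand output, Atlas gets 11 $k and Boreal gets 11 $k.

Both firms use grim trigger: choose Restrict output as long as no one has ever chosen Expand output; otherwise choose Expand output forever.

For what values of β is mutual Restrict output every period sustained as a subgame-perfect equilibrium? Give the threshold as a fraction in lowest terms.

One-period gain from deviating is 94 − 59 = 35. The loss is 59 − 11 = 48 in every subsequent period, with present value 48·β/(1−β).
Deviation is unprofitable when 48·β/(1−β) ≥ 35, i.e. β/(1−β) ≥ 35/48.
Equivalently β ≥ 35/(35+48) = 35/83.

35/83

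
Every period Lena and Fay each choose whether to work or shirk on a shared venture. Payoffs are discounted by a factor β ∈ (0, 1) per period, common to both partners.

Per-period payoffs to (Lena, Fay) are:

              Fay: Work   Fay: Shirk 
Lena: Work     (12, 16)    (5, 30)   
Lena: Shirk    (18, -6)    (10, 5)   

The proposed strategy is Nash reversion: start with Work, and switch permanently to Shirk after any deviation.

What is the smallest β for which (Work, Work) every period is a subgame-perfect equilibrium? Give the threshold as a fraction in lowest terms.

Lena: cooperation gives 12 each period; deviation gives 18 once then 10 forever.
  12/(1−β) ≥ 18 + 10β/(1−β) ⇒ β ≥ 6/8 = 3/4.
Fay: cooperation gives 16 each period; deviation gives 30 once then 5 forever.
  β ≥ 14/25.
Both must hold, so the binding constraint is Lena's: β ≥ 3/4.

3/4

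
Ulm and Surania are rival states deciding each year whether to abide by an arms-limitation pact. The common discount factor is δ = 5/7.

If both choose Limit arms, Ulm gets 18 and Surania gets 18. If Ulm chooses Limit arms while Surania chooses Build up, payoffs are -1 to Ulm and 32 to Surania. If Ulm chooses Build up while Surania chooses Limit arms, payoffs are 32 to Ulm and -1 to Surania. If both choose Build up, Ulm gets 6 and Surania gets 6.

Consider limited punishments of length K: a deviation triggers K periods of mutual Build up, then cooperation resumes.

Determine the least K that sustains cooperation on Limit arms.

2

Need Σ_{k=1}^{K} δ^k ≥ (32−18)/(18−6) = 1.1667 at δ = 5/7.
At K = 1 the sum is 0.7143 < 1.1667; at K = 2 it is 1.2245 ≥ 1.1667.
So the minimum punishment length is K = 2.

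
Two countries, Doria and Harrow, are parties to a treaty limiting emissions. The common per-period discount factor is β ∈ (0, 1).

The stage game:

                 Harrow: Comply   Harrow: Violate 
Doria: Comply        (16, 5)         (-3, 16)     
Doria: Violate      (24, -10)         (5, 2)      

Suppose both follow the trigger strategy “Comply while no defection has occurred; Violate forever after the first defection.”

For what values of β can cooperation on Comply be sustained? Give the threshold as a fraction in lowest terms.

11/14

Doria: cooperation gives 16 each period; deviation gives 24 once then 5 forever.
  16/(1−β) ≥ 24 + 5β/(1−β) ⇒ β ≥ 8/19.
Harrow: cooperation gives 5 each period; deviation gives 16 once then 2 forever.
  β ≥ 11/14.
Both must hold, so the binding constraint is Harrow's: β ≥ 11/14.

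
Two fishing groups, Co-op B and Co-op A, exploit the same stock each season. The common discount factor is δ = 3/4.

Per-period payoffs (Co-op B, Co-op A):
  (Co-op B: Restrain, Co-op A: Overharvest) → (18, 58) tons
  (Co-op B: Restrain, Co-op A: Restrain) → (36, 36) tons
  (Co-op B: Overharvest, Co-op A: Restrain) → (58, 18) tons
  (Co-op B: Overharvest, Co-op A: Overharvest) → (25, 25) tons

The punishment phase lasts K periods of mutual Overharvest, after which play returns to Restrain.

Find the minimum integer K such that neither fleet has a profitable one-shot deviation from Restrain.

4

Need Σ_{k=1}^{K} δ^k ≥ (58−36)/(36−25) = 2.0000 at δ = 3/4.
At K = 3 the sum is 1.7344 < 2.0000; at K = 4 it is 2.0508 ≥ 2.0000.
So the minimum punishment length is K = 4.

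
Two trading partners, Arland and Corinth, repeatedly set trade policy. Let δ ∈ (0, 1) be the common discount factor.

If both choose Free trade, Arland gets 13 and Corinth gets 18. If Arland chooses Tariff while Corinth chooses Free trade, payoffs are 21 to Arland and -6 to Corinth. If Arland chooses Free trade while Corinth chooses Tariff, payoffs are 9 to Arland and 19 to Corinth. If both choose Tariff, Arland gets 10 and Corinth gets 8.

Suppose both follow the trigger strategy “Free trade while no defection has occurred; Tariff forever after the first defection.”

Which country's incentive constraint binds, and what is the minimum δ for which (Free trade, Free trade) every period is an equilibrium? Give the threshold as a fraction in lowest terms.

For Arland: deviation gain 21−13 = 8, per-period punishment loss 13−10 = 3. IC gives δ ≥ 8/11.
For Corinth: gain 1, loss 10 per period, so δ ≥ 1/11.
The tighter constraint is Arland's, so cooperation needs δ ≥ 8/11.

Arland; δ ≥ 8/11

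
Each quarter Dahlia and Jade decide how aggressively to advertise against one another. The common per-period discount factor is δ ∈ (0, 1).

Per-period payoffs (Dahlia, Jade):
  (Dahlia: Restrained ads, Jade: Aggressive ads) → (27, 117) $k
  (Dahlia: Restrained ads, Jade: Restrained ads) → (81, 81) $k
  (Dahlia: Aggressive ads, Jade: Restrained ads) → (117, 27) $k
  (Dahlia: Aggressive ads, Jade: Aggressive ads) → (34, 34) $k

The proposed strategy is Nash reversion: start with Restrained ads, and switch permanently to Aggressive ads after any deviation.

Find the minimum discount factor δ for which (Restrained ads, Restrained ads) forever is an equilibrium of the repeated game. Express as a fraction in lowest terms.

One-period gain from deviating is 117 − 81 = 36. The loss is 81 − 34 = 47 in every subsequent period, with present value 47·δ/(1−δ).
Deviation is unprofitable when 47·δ/(1−δ) ≥ 36, i.e. δ/(1−δ) ≥ 36/47.
Equivalently δ ≥ 36/(36+47) = 36/83.

36/83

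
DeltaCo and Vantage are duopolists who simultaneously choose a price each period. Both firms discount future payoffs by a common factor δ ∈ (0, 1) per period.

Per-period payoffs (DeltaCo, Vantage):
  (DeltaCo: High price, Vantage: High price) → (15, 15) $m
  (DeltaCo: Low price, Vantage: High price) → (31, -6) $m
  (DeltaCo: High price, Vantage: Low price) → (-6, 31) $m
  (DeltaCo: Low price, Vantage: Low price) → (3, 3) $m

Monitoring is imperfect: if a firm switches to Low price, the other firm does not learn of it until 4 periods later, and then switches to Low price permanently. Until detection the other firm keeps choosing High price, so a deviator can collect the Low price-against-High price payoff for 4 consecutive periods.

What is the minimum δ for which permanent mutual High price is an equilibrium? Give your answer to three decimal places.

0.869

Deviating for the 4 undetected periods gains 31−15 = 16 per period over cooperation, then loses 15−3 = 12 per period forever once punishment starts.
Gain: 16(1 + δ + … + δ^3); loss: 12·δ^4/(1−δ).
No profitable deviation ⇔ 16(1−δ^4) ≤ 12·δ^4, i.e. δ^4 ≥ 16/(16+12) = 4/7.
Hence δ ≥ (4/7)^(1/4) ≈ 0.869.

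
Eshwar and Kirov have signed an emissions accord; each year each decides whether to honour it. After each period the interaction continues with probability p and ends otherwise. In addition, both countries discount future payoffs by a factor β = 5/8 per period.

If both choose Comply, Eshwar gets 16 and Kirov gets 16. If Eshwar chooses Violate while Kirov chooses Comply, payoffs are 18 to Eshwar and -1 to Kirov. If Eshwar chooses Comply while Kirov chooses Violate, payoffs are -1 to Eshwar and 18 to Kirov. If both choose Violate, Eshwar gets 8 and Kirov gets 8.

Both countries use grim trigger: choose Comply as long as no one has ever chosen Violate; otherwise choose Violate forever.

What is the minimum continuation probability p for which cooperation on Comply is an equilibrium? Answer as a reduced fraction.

8/25

With continuation probability p and discount β, the effective per-period discount factor is βp.
Grim-trigger IC: βp ≥ (18−16)/(18−8) = 1/5.
So p ≥ (1/5)/(5/8) = 8/25.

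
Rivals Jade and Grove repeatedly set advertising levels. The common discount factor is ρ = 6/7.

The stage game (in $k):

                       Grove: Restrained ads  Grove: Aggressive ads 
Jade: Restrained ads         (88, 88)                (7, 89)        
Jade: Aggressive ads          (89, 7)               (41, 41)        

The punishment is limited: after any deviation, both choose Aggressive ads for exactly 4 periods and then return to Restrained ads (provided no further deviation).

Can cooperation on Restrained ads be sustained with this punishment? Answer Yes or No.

Comparing payoff streams over the 5 periods until play realigns: cooperate → 88(1+ρ+…+ρ^4); deviate → 89 + 41(ρ+…+ρ^4).
Cooperation is sustained iff (88−41)(ρ+…+ρ^4) ≥ 89−88.
ρ+…+ρ^4 = 6/7·(1−(6/7)^4)/(1−6/7) = 2.7613, and (89−88)/(88−41) = 0.0213.
2.7613 ≥ 0.0213, so cooperation is sustainable.

Yes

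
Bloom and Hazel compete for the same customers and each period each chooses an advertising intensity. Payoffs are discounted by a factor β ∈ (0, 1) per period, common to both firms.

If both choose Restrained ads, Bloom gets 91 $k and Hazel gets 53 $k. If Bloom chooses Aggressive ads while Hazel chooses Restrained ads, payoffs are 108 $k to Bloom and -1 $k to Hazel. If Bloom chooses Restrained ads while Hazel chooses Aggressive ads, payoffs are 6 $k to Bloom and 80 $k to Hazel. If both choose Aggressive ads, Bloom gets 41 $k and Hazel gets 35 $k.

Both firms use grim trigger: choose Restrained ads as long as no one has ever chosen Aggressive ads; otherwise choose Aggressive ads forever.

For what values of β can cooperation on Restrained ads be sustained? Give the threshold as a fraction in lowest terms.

For Bloom: deviation gain 108−91 = 17, per-period punishment loss 91−41 = 50. IC gives β ≥ 17/67.
For Hazel: gain 27, loss 18 per period, so β ≥ 27/45 = 3/5.
The tighter constraint is Hazel's, so cooperation needs β ≥ 3/5.

3/5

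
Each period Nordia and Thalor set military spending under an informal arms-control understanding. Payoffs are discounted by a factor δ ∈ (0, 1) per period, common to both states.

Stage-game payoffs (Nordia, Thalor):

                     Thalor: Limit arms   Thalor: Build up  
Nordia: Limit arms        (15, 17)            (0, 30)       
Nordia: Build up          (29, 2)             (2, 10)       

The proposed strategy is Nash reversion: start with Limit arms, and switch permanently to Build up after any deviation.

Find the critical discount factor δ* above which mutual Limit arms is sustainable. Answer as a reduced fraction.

13/20

For Nordia: deviation gain 29−15 = 14, per-period punishment loss 15−2 = 13. IC gives δ ≥ 14/27.
For Thalor: gain 13, loss 7 per period, so δ ≥ 13/20.
The tighter constraint is Thalor's, so cooperation needs δ ≥ 13/20.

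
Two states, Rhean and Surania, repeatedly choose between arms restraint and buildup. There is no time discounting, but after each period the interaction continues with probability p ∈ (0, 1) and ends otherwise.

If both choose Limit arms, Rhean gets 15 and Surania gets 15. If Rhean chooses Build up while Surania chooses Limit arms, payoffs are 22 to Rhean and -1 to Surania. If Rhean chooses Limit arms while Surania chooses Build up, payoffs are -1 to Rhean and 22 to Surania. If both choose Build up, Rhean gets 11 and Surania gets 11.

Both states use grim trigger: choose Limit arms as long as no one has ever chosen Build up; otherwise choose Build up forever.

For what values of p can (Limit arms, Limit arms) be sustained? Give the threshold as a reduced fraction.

7/11

With no time discounting, the continuation probability p plays the role of the discount factor.
Grim-trigger IC: 15/(1−p) ≥ 22 + 11p/(1−p) ⇒ p ≥ (22−15)/(22−11) = 7/11.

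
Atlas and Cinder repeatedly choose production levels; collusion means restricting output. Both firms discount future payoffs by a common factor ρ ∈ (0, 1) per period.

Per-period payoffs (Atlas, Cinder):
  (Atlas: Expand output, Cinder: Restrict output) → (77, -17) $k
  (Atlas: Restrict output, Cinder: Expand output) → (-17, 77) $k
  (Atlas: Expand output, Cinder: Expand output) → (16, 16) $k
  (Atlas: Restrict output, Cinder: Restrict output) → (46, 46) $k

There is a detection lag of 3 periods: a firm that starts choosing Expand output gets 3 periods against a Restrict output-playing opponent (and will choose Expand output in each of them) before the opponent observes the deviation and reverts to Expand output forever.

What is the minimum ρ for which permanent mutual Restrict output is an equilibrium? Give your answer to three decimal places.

0.798

A deviator earns 77 for 3 periods, then 16 forever; cooperating earns 46 forever. Multiplying the IC by (1−ρ):
46 ≥ 77(1−ρ^3) + 16ρ^3, so 61·ρ^3 ≥ 31 and ρ^3 ≥ 31/61.
ρ ≥ (31/61)^(1/3) ≈ 0.798.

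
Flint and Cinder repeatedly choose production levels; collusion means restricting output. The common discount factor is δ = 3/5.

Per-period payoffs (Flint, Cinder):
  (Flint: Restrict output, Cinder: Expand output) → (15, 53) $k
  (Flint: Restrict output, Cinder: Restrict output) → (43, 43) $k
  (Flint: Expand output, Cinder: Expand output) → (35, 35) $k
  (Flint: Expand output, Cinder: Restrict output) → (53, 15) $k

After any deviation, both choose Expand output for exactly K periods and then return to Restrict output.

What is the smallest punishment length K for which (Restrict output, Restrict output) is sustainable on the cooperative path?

4

Need Σ_{k=1}^{K} δ^k ≥ (53−43)/(43−35) = 1.2500 at δ = 3/5.
At K = 3 the sum is 1.1760 < 1.2500; at K = 4 it is 1.3056 ≥ 1.2500.
So the minimum punishment length is K = 4.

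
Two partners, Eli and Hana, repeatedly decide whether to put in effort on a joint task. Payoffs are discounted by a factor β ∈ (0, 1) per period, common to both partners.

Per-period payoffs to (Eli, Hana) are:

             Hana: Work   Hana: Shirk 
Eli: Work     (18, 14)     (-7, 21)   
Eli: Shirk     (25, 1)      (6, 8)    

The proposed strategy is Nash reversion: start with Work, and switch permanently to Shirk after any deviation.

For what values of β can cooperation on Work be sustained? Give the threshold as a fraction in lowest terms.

Eli: cooperation gives 18 each period; deviation gives 25 once then 6 forever.
  18/(1−β) ≥ 25 + 6β/(1−β) ⇒ β ≥ 7/19.
Hana: cooperation gives 14 each period; deviation gives 21 once then 8 forever.
  β ≥ 7/13.
Both must hold, so the binding constraint is Hana's: β ≥ 7/13.

7/13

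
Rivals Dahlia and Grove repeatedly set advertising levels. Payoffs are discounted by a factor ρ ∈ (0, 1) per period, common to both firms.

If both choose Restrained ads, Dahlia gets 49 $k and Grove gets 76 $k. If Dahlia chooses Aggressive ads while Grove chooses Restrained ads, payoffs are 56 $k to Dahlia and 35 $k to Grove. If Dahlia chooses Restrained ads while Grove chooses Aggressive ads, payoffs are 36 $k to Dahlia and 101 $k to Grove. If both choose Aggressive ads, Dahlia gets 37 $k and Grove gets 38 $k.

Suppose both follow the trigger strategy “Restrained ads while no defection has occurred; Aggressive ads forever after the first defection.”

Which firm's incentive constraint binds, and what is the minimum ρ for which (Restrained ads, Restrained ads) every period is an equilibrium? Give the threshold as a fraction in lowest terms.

Dahlia's threshold: (56−49)/(56−37) = 7/19.
Grove's threshold: (101−76)/(101−38) = 25/63.
7/19 < 25/63, so Grove binds and ρ* = 25/63.

Grove; ρ ≥ 25/63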